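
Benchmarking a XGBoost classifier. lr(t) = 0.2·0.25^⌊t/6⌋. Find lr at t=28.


n_drops = ⌊28/6⌋ = 4
lr = 0.2·0.25^4 = 0.2·0.00390625 = 0.00078125

0.00078125


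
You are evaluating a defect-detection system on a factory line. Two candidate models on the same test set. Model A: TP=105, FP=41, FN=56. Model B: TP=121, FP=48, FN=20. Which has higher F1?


Model A: P=105/146=0.7192, R=105/161=0.6522, F1=2PR/(P+R)=2TP/(2TP+FP+FN)=210/307=0.684
Model B: P=121/169=0.716, R=121/141=0.8582, F1=2PR/(P+R)=2TP/(2TP+FP+FN)=242/310=0.7806
0.684 < 0.7806 → Model B

Model B


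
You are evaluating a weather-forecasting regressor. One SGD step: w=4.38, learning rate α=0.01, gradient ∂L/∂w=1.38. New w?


w_new = w - α·∇
= 4.38 - 0.01·1.38
= 4.38 - 0.0138
= 4.3662

4.3662


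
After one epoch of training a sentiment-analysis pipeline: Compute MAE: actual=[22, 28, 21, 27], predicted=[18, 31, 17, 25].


Absolute errors: |22-18|=4, |28-31|=3, |21-17|=4, |27-25|=2
Sum = 13
MAE = 13/4 = 13/4

13/4


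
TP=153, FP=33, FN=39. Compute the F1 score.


Precision = 153/186 = 0.8226
Recall = 153/192 = 0.7969
F1 = 2·P·R/(P+R) = 2·TP/(2·TP+FP+FN) = 306/(306+33+39) = 306/378 = 0.8095

0.8095


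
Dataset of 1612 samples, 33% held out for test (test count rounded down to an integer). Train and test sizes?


Test = ⌊1612·33/100⌋ = 531
Train = 1612 - 531 = 1081

Train: 1081, Test: 531


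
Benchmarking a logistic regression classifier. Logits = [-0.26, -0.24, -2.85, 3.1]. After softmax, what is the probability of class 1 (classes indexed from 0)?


Exponentials: e^-0.26=0.7711, e^-0.24=0.7866, e^-2.85=0.0578, e^3.1=22.198
Sum = 23.8135
Softmax = [0.0324, 0.033, 0.0024, 0.9322]
p[1] = 0.7866/23.8135 = 0.033

0.033


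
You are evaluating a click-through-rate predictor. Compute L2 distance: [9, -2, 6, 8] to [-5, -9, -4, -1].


d = √((9+ 5)² + (-2+ 9)² + (6+ 4)² + (8+ 1)²)
  = √(196 + 49 + 100 + 81)
  = √426 = 20.6398

20.6398


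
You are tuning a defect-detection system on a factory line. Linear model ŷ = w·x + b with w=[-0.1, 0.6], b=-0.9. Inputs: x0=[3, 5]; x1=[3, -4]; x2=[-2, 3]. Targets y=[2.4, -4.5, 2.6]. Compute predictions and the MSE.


ŷ0 = (-0.1)·(3) + (0.6)·(5) - 0.9 = 1.8
ŷ1 = (-0.1)·(3) + (0.6)·(-4) - 0.9 = -3.6
ŷ2 = (-0.1)·(-2) + (0.6)·(3) - 0.9 = 1.1
errors² = [0.36, 0.81, 2.25]
MSE = 3.4200/3 = 1.14

1.14


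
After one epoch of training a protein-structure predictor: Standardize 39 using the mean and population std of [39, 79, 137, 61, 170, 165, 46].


μ = 99.5714, σ = 52.2244
z = (39 - 99.5714)/52.2244 = -1.1598

-1.1598


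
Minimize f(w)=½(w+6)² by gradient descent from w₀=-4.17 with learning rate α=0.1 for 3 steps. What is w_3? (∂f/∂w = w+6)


step 1: grad = -4.17+6 = 1.83; w = -4.17 - 0.1·(1.83) = -4.353
step 2: grad = -4.353+6 = 1.647; w = -4.353 - 0.1·(1.647) = -4.5177
step 3: grad = -4.5177+6 = 1.4823; w = -4.5177 - 0.1·(1.4823) = -4.66593

-4.66593


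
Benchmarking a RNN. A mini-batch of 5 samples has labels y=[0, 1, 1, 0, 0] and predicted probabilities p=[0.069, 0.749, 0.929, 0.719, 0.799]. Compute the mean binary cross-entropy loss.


L[0] = -ln(1-0.069) = -ln(0.931) = 0.0715
L[1] = -ln(0.749) = 0.289
L[2] = -ln(0.929) = 0.0736
L[3] = -ln(1-0.719) = -ln(0.281) = 1.2694
L[4] = -ln(1-0.799) = -ln(0.201) = 1.6045
mean = (0.0715 + 0.289 + 0.0736 + 1.2694 + 1.6045)/5 = 0.6616

0.6616


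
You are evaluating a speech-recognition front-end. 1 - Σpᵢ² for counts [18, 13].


Probabilities: [18/31, 13/31] ≈ [0.5806, 0.4194]
Σpᵢ² = (324 + 169)/31² = 493/961
Gini = 1 - Σpᵢ² = 1 - 493/961 = 0.487

0.487


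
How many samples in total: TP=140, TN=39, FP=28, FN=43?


Total = TP + TN + FP + FN
= 140 + 39 + 28 + 43
= 250
(Predicted positive: 168, predicted negative: 82)

250


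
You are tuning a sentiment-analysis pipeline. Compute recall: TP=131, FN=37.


Recall = TP/(TP+FN)
= 131/(131+37)
= 131/168 = 77.98%

77.98%


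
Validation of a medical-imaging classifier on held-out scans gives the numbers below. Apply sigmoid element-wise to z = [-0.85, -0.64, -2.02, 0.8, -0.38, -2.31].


σ(-0.85) = 1/(1+e^0.85) = 0.2994
σ(-0.64) = 1/(1+e^0.64) = 0.3452
σ(-2.02) = 1/(1+e^2.02) = 0.1171
σ(0.8) = 1/(1+e^-0.8) = 0.69
σ(-0.38) = 1/(1+e^0.38) = 0.4061
σ(-2.31) = 1/(1+e^2.31) = 0.0903
result = [0.2994, 0.3452, 0.1171, 0.69, 0.4061, 0.0903]

[0.2994, 0.3452, 0.1171, 0.69, 0.4061, 0.0903]


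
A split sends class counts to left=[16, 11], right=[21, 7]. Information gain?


Parent = [37, 18], H_parent = 0.9121
H_left = 0.9751 (n=27), H_right = 0.8113 (n=28)
H_children = (27/55)·0.9751 + (28/55)·0.8113 = 0.8917
IG = 0.9121 - 0.8917 = 0.0204

0.0204


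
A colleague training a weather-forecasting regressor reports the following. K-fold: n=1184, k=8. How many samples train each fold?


Fold size = 1184/8 = 148
Training per fold = 1184 - 148 = 1036

1036


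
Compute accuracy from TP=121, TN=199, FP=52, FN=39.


Accuracy = (TP+TN)/(TP+TN+FP+FN)
= (121+199)/(411)
= 320/411 = 77.86%

77.86%


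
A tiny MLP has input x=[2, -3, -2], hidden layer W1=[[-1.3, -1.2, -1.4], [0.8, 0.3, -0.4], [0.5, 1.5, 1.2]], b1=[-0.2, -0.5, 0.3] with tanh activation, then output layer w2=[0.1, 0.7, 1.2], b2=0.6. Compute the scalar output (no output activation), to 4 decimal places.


z1[0] = (-1.3)·(2) + (-1.2)·(-3) + (-1.4)·(-2) - 0.2 = 3.6
z1[1] = (0.8)·(2) + (0.3)·(-3) + (-0.4)·(-2) - 0.5 = 1.0
z1[2] = (0.5)·(2) + (1.5)·(-3) + (1.2)·(-2) + 0.3 = -5.6
h = tanh(z1) = [0.9985, 0.7616, -1.0]
output = (0.1)·(0.9985) + (0.7)·(0.7616) + (1.2)·(-1.0) + 0.6 = 0.033

0.033


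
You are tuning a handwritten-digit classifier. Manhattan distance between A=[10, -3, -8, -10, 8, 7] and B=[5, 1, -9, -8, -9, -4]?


d = |10-5| + |-3-1| + |-8+ 9| + |-10+ 8| + |8+ 9| + |7+ 4|
  = 5 + 4 + 1 + 2 + 17 + 11
  = 40

40


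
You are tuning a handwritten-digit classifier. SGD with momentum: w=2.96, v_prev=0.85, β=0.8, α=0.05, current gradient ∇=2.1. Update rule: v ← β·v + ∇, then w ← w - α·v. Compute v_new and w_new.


v_new = 0.8·0.85 + 2.1 = 0.68 + 2.1 = 2.78
w_new = 2.96 - 0.05·2.78 = 2.96 - 0.139 = 2.821

v_new=2.78, w_new=2.821


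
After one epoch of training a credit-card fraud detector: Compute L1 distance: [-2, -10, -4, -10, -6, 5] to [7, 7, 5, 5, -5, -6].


d = |-2-7| + |-10-7| + |-4-5| + |-10-5| + |-6+ 5| + |5+ 6|
  = 9 + 17 + 9 + 15 + 1 + 11
  = 62

62


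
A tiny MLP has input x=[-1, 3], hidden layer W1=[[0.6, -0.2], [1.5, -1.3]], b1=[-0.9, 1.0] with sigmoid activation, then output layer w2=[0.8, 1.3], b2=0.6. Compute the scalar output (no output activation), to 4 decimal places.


z1[0] = (0.6)·(-1) + (-0.2)·(3) - 0.9 = -2.1
z1[1] = (1.5)·(-1) + (-1.3)·(3) + 1.0 = -4.4
h = sigmoid(z1) = [0.1091, 0.0121]
output = (0.8)·(0.1091) + (1.3)·(0.0121) + 0.6 = 0.703

0.703


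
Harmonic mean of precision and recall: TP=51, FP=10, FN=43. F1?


Precision = 51/61 = 0.8361
Recall = 51/94 = 0.5426
F1 = 2·P·R/(P+R) = 2·TP/(2·TP+FP+FN) = 102/(102+10+43) = 102/155 = 0.6581

0.6581


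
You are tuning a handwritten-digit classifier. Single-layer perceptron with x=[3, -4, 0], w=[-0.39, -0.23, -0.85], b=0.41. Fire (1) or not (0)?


z = (3)·(-0.39) + (-4)·(-0.23) + (0)·(-0.85) + 0.41
  = 0.16
step(z) = 1 (z≥0)

1


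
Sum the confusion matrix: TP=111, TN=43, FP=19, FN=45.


Total = TP + TN + FP + FN
= 111 + 43 + 19 + 45
= 218
(Predicted positive: 130, predicted negative: 88)

218


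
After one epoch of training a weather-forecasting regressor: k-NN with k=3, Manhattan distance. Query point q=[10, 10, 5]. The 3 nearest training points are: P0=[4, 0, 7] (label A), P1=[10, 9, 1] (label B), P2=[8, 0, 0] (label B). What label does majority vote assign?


d(q,P0) = 18  (label A)
d(q,P1) = 5  (label B)
d(q,P2) = 17  (label B)
Votes: A=1, B=2
Majority → B

B


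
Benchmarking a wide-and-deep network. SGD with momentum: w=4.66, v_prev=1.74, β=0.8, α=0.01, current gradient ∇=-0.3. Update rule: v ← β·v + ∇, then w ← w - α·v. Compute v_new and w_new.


v_new = 0.8·1.74 - 0.3 = 1.392 - 0.3 = 1.092
w_new = 4.66 - 0.01·1.092 = 4.66 - 0.01092 = 4.64908

v_new=1.092, w_new=4.64908


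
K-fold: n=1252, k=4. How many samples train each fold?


Fold size = 1252/4 = 313
Training per fold = 1252 - 313 = 939

939


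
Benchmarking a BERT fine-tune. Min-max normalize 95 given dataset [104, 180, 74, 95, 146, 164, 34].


min=34, max=180
(95-34)/(180-34) = 61/146 = 0.4178

0.4178


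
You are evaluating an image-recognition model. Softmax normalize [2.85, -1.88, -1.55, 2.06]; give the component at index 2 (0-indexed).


Exponentials: e^2.85=17.2878, e^-1.88=0.1526, e^-1.55=0.2122, e^2.06=7.846
Sum = 25.4986
Softmax = [0.678, 0.006, 0.0083, 0.3077]
p[2] = 0.2122/25.4986 = 0.0083

0.0083


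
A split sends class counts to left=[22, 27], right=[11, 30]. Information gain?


Parent = [33, 57], H_parent = 0.9481
H_left = 0.9925 (n=49), H_right = 0.839 (n=41)
H_children = (49/90)·0.9925 + (41/90)·0.839 = 0.9226
IG = 0.9481 - 0.9226 = 0.0255

0.0255


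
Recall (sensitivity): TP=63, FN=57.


Recall = TP/(TP+FN)
= 63/(63+57)
= 63/120 = 52.5%

52.5%


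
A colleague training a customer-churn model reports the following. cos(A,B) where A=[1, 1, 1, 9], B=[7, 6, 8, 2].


A·B = 1·7 + 1·6 + 1·8 + 9·2 = 39
‖A‖ = √84 = 9.1652, ‖B‖ = √153 = 12.3693
cos = 39/(√84·√153) = 39/√12852 = 0.344

0.344


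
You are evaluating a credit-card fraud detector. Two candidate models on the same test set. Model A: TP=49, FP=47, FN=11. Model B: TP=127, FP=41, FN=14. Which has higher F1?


Model A: P=49/96=0.5104, R=49/60=0.8167, F1=2PR/(P+R)=2TP/(2TP+FP+FN)=98/156=0.6282
Model B: P=127/168=0.756, R=127/141=0.9007, F1=2PR/(P+R)=2TP/(2TP+FP+FN)=254/309=0.822
0.6282 < 0.822 → Model B

Model B


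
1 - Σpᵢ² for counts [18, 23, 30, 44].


Probabilities: [18/115, 23/115, 30/115, 44/115] ≈ [0.1565, 0.2, 0.2609, 0.3826]
Σpᵢ² = (324 + 529 + 900 + 1936)/115² = 3689/13225
Gini = 1 - Σpᵢ² = 1 - 3689/13225 = 0.7211

0.7211


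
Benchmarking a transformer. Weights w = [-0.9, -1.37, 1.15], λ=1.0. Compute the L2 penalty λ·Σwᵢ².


‖w‖₂² = (-0.9)² + (-1.37)² + (1.15)²
     = 0.81 + 1.8769 + 1.3225
     = 4.0094
λ·‖w‖₂² = 1.0·4.0094 = 4.0094

4.0094


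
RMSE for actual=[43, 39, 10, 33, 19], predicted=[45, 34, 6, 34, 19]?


MSE = 46/5 = 9.2
RMSE = √(46/5) = 3.0332

3.0332


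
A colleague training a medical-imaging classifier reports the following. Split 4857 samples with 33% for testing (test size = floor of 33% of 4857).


Test = ⌊4857·33/100⌋ = 1602
Train = 4857 - 1602 = 3255

Train: 3255, Test: 1602


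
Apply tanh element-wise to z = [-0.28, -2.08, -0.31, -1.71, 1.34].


tanh(-0.28) = -0.2729
tanh(-2.08) = -0.9693
tanh(-0.31) = -0.3004
tanh(-1.71) = -0.9366
tanh(1.34) = 0.8717
result = [-0.2729, -0.9693, -0.3004, -0.9366, 0.8717]

[-0.2729, -0.9693, -0.3004, -0.9366, 0.8717]


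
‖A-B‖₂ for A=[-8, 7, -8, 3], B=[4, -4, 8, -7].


d = √((-8-4)² + (7+ 4)² + (-8-8)² + (3+ 7)²)
  = √(144 + 121 + 256 + 100)
  = √621 = 24.9199

24.9199


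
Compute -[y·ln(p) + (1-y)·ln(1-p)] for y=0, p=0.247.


BCE = -[y·ln(p) + (1-y)·ln(1-p)]
= -0 - 1·ln(1-0.247)
= -ln(0.753) = 0.2837

0.2837


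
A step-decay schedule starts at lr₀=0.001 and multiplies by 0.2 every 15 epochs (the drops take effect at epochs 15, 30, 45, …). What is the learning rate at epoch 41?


n_drops = ⌊41/15⌋ = 2
lr = 0.001·0.2^2 = 0.001·0.04 = 0.00004

0.00004


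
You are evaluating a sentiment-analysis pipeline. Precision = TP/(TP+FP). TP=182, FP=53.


Precision = TP/(TP+FP)
= 182/(182+53)
= 182/235 = 77.45%

77.45%


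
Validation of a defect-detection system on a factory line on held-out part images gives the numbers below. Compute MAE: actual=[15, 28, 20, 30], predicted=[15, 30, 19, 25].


Absolute errors: |15-15|=0, |28-30|=2, |20-19|=1, |30-25|=5
Sum = 8
MAE = 8/4 = 2

2


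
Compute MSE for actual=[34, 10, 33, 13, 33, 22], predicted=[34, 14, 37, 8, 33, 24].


Squared errors: (34-34)²=0, (10-14)²=16, (33-37)²=16, (13-8)²=25, (33-33)²=0, (22-24)²=4
Sum = 61
MSE = 61/6 = 61/6

61/6


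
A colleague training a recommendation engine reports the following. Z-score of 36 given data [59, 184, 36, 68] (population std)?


μ = 86.75, σ = 57.3471
z = (36 - 86.75)/57.3471 = -0.885

-0.885


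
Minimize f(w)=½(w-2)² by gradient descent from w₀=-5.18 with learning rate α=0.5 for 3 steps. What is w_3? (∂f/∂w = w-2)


step 1: grad = -5.18-2 = -7.18; w = -5.18 - 0.5·(-7.18) = -1.59
step 2: grad = -1.59-2 = -3.59; w = -1.59 - 0.5·(-3.59) = 0.205
step 3: grad = 0.205-2 = -1.795; w = 0.205 - 0.5·(-1.795) = 1.1025

1.1025


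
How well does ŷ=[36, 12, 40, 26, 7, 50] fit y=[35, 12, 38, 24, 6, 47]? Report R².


ȳ = 27
SS_res = Σ(y-ŷ)² = 19
SS_tot = Σ(y-ȳ)² = 1260
R² = 1 - SS_res/SS_tot = 1 - 0.0151 = 0.9849

0.9849


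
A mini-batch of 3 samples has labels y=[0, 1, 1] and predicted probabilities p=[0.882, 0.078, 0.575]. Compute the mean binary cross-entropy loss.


L[0] = -ln(1-0.882) = -ln(0.118) = 2.1371
L[1] = -ln(0.078) = 2.551
L[2] = -ln(0.575) = 0.5534
mean = (2.1371 + 2.551 + 0.5534)/3 = 1.7472

1.7472


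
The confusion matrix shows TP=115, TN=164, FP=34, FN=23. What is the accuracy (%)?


Accuracy = (TP+TN)/(TP+TN+FP+FN)
= (115+164)/(336)
= 279/336 = 83.04%

83.04%


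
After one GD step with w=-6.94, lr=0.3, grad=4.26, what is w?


w_new = w - α·∇
= -6.94 - 0.3·4.26
= -6.94 - 1.278
= -8.218

-8.218


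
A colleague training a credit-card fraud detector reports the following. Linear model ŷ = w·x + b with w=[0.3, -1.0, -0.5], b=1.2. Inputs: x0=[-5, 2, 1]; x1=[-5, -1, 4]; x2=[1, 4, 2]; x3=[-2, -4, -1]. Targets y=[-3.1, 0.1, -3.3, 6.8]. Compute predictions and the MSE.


ŷ0 = (0.3)·(-5) + (-1.0)·(2) + (-0.5)·(1) + 1.2 = -2.8
ŷ1 = (0.3)·(-5) + (-1.0)·(-1) + (-0.5)·(4) + 1.2 = -1.3
ŷ2 = (0.3)·(1) + (-1.0)·(4) + (-0.5)·(2) + 1.2 = -3.5
ŷ3 = (0.3)·(-2) + (-1.0)·(-4) + (-0.5)·(-1) + 1.2 = 5.1
errors² = [0.09, 1.96, 0.04, 2.89]
MSE = 4.9800/4 = 1.245

1.245


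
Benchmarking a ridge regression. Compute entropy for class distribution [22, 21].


Probabilities: [22/43, 21/43] ≈ [0.5116, 0.4884]
H = -((22/43)·log₂(22/43) + (21/43)·log₂(21/43))
  = 0.9996 bits

0.9996 bits


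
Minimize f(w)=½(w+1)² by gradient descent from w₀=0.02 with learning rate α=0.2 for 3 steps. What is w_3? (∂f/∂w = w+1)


step 1: grad = 0.02+1 = 1.02; w = 0.02 - 0.2·(1.02) = -0.184
step 2: grad = -0.184+1 = 0.816; w = -0.184 - 0.2·(0.816) = -0.3472
step 3: grad = -0.3472+1 = 0.6528; w = -0.3472 - 0.2·(0.6528) = -0.47776

-0.47776


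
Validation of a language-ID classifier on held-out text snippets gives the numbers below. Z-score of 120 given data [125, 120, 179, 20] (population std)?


μ = 111, σ = 57.4064
z = (120 - 111)/57.4064 = 0.1568

0.1568


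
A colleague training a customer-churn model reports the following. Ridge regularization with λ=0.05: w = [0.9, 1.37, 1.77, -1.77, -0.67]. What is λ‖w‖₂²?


‖w‖₂² = (0.9)² + (1.37)² + (1.77)² + (-1.77)² + (-0.67)²
     = 0.81 + 1.8769 + 3.1329 + 3.1329 + 0.4489
     = 9.4016
λ·‖w‖₂² = 0.05·9.4016 = 0.47008

0.47008


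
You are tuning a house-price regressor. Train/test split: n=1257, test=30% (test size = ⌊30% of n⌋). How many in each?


Test = ⌊1257·30/100⌋ = 377
Train = 1257 - 377 = 880

Train: 880, Test: 377


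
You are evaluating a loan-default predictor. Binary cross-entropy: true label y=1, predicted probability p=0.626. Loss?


BCE = -[y·ln(p) + (1-y)·ln(1-p)]
= -1·ln(0.626) - 0
= -ln(0.626) = 0.4684

0.4684


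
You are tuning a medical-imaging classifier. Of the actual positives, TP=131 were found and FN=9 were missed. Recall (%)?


Recall = TP/(TP+FN)
= 131/(131+9)
= 131/140 = 93.57%

93.57%


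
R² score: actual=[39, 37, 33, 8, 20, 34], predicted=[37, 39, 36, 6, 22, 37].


ȳ = 28.5
SS_res = Σ(y-ŷ)² = 34
SS_tot = Σ(y-ȳ)² = 725.5
R² = 1 - SS_res/SS_tot = 1 - 0.0469 = 0.9531

0.9531


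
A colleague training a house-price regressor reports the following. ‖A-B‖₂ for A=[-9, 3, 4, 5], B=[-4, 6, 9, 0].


d = √((-9+ 4)² + (3-6)² + (4-9)² + (5-0)²)
  = √(25 + 9 + 25 + 25)
  = √84 = 9.1652

9.1652


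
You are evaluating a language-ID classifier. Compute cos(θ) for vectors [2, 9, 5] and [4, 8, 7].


A·B = 2·4 + 9·8 + 5·7 = 115
‖A‖ = √110 = 10.4881, ‖B‖ = √129 = 11.3578
cos = 115/(√110·√129) = 115/√14190 = 0.9654

0.9654


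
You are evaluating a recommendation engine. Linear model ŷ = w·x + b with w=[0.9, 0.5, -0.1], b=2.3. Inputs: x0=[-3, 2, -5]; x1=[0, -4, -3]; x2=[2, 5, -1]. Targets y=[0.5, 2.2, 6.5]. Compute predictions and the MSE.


ŷ0 = (0.9)·(-3) + (0.5)·(2) + (-0.1)·(-5) + 2.3 = 1.1
ŷ1 = (0.9)·(0) + (0.5)·(-4) + (-0.1)·(-3) + 2.3 = 0.6
ŷ2 = (0.9)·(2) + (0.5)·(5) + (-0.1)·(-1) + 2.3 = 6.7
errors² = [0.36, 2.56, 0.04]
MSE = 2.9600/3 = 0.9867

0.9867


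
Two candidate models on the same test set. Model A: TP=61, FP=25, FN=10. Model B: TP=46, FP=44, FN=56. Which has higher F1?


Model A: P=61/86=0.7093, R=61/71=0.8592, F1=2PR/(P+R)=2TP/(2TP+FP+FN)=122/157=0.7771
Model B: P=46/90=0.5111, R=46/102=0.451, F1=2PR/(P+R)=2TP/(2TP+FP+FN)=92/192=0.4792
0.7771 > 0.4792 → Model A

Model A


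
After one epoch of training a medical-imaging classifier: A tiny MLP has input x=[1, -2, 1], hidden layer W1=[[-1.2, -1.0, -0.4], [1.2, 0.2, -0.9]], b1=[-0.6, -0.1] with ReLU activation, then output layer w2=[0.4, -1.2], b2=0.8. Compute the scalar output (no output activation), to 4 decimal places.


z1[0] = (-1.2)·(1) + (-1.0)·(-2) + (-0.4)·(1) - 0.6 = -0.2
z1[1] = (1.2)·(1) + (0.2)·(-2) + (-0.9)·(1) - 0.1 = -0.2
h = ReLU(z1) = [0.0, 0.0]
output = (0.4)·(0.0) + (-1.2)·(0.0) + 0.8 = 0.8

0.8


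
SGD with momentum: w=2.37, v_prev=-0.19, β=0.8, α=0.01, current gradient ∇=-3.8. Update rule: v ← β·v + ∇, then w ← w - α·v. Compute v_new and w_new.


v_new = 0.8·-0.19 - 3.8 = -0.152 - 3.8 = -3.952
w_new = 2.37 - 0.01·-3.952 = 2.37 + 0.03952 = 2.40952

v_new=-3.952, w_new=2.40952


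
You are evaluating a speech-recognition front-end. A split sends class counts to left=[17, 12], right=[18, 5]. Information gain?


Parent = [35, 17], H_parent = 0.9118
H_left = 0.9784 (n=29), H_right = 0.7554 (n=23)
H_children = (29/52)·0.9784 + (23/52)·0.7554 = 0.8798
IG = 0.9118 - 0.8798 = 0.032

0.032


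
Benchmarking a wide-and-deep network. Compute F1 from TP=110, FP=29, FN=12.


Precision = 110/139 = 0.7914
Recall = 110/122 = 0.9016
F1 = 2·P·R/(P+R) = 2·TP/(2·TP+FP+FN) = 220/(220+29+12) = 220/261 = 0.8429

0.8429


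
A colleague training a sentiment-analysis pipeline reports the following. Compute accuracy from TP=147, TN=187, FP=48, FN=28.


Accuracy = (TP+TN)/(TP+TN+FP+FN)
= (147+187)/(410)
= 334/410 = 81.46%

81.46%


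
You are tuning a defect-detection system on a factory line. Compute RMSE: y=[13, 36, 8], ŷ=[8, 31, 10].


MSE = 54/3 = 18
RMSE = √(54/3) = 4.2426

4.2426


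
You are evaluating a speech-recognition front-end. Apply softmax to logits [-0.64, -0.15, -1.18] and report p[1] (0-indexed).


Exponentials: e^-0.64=0.5273, e^-0.15=0.8607, e^-1.18=0.3073
Sum = 1.6953
Softmax = [0.311, 0.5077, 0.1813]
p[1] = 0.8607/1.6953 = 0.5077

0.5077


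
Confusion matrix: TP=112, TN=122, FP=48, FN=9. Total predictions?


Total = TP + TN + FP + FN
= 112 + 122 + 48 + 9
= 291
(Predicted positive: 160, predicted negative: 131)

291


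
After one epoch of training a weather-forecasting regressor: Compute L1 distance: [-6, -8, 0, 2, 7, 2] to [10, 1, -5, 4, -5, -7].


d = |-6-10| + |-8-1| + |0+ 5| + |2-4| + |7+ 5| + |2+ 7|
  = 16 + 9 + 5 + 2 + 12 + 9
  = 53

53


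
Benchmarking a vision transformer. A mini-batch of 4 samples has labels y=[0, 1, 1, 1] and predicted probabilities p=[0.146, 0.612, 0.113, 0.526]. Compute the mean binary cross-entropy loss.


L[0] = -ln(1-0.146) = -ln(0.854) = 0.1578
L[1] = -ln(0.612) = 0.491
L[2] = -ln(0.113) = 2.1804
L[3] = -ln(0.526) = 0.6425
mean = (0.1578 + 0.491 + 2.1804 + 0.6425)/4 = 0.8679

0.8679


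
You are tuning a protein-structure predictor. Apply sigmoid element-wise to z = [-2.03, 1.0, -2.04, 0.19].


σ(-2.03) = 1/(1+e^2.03) = 0.1161
σ(1.0) = 1/(1+e^-1.0) = 0.7311
σ(-2.04) = 1/(1+e^2.04) = 0.1151
σ(0.19) = 1/(1+e^-0.19) = 0.5474
result = [0.1161, 0.7311, 0.1151, 0.5474]

[0.1161, 0.7311, 0.1151, 0.5474]


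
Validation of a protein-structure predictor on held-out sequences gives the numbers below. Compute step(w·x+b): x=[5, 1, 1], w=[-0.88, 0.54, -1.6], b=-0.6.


z = (5)·(-0.88) + (1)·(0.54) + (1)·(-1.6) - 0.6
  = -6.06
step(z) = 0 (z<0)

0


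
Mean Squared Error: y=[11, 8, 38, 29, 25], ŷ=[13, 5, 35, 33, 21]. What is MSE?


Squared errors: (11-13)²=4, (8-5)²=9, (38-35)²=9, (29-33)²=16, (25-21)²=16
Sum = 54
MSE = 54/5 = 54/5

54/5


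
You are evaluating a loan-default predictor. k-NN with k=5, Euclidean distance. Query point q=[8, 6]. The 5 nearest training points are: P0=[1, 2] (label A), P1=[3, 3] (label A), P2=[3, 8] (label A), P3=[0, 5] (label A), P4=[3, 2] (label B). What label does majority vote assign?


d(q,P0) = 8.0623  (label A)
d(q,P1) = 5.831  (label A)
d(q,P2) = 5.3852  (label A)
d(q,P3) = 8.0623  (label A)
d(q,P4) = 6.4031  (label B)
Votes: A=4, B=1
Majority → A

A


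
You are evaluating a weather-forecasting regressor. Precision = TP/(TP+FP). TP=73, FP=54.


Precision = TP/(TP+FP)
= 73/(73+54)
= 73/127 = 57.48%

57.48%


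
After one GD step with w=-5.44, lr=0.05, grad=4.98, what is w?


w_new = w - α·∇
= -5.44 - 0.05·4.98
= -5.44 - 0.249
= -5.689

-5.689


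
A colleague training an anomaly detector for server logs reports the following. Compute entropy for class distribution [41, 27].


Probabilities: [41/68, 27/68] ≈ [0.6029, 0.3971]
H = -((41/68)·log₂(41/68) + (27/68)·log₂(27/68))
  = 0.9692 bits

0.9692 bits


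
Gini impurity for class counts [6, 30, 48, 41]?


Probabilities: [6/125, 30/125, 48/125, 41/125] ≈ [0.048, 0.24, 0.384, 0.328]
Σpᵢ² = (36 + 900 + 2304 + 1681)/125² = 4921/15625
Gini = 1 - Σpᵢ² = 1 - 4921/15625 = 0.6851

0.6851


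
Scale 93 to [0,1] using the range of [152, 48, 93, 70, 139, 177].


min=48, max=177
(93-48)/(177-48) = 45/129 = 0.3488

0.3488


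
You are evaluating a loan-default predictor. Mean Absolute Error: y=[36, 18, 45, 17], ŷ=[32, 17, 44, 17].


Absolute errors: |36-32|=4, |18-17|=1, |45-44|=1, |17-17|=0
Sum = 6
MAE = 6/4 = 3/2

3/2


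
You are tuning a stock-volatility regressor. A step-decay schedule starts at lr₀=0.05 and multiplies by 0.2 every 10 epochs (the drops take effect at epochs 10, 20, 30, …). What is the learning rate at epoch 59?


n_drops = ⌊59/10⌋ = 5
lr = 0.05·0.2^5 = 0.05·0.00032 = 0.000016

0.000016


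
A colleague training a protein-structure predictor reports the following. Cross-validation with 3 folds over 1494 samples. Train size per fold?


Fold size = 1494/3 = 498
Training per fold = 1494 - 498 = 996

996


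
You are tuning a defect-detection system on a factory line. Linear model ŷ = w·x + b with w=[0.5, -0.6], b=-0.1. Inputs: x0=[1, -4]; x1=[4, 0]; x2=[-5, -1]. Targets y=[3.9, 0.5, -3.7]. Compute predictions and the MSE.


ŷ0 = (0.5)·(1) + (-0.6)·(-4) - 0.1 = 2.8
ŷ1 = (0.5)·(4) + (-0.6)·(0) - 0.1 = 1.9
ŷ2 = (0.5)·(-5) + (-0.6)·(-1) - 0.1 = -2.0
errors² = [1.21, 1.96, 2.89]
MSE = 6.0600/3 = 2.02

2.02


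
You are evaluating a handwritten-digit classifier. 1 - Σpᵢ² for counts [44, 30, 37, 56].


Probabilities: [44/167, 30/167, 37/167, 56/167] ≈ [0.2635, 0.1796, 0.2216, 0.3353]
Σpᵢ² = (1936 + 900 + 1369 + 3136)/167² = 7341/27889
Gini = 1 - Σpᵢ² = 1 - 7341/27889 = 0.7368

0.7368


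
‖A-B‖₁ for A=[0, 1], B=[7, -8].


d = |0-7| + |1+ 8|
  = 7 + 9
  = 16

16


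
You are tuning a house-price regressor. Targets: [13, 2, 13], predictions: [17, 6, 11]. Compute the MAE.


Absolute errors: |13-17|=4, |2-6|=4, |13-11|=2
Sum = 10
MAE = 10/3 = 10/3

10/3


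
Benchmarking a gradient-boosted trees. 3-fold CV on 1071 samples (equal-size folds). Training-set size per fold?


Fold size = 1071/3 = 357
Training per fold = 1071 - 357 = 714

714


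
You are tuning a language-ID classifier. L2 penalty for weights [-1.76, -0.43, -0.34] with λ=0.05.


‖w‖₂² = (-1.76)² + (-0.43)² + (-0.34)²
     = 3.0976 + 0.1849 + 0.1156
     = 3.3981
λ·‖w‖₂² = 0.05·3.3981 = 0.169905

0.169905


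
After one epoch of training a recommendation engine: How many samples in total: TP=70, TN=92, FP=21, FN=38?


Total = TP + TN + FP + FN
= 70 + 92 + 21 + 38
= 221
(Predicted positive: 91, predicted negative: 130)

221


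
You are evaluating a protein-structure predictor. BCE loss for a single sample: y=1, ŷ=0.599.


BCE = -[y·ln(p) + (1-y)·ln(1-p)]
= -1·ln(0.599) - 0
= -ln(0.599) = 0.5125

0.5125


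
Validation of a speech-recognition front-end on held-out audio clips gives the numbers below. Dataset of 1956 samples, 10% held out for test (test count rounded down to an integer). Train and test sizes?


Test = ⌊1956·10/100⌋ = 195
Train = 1956 - 195 = 1761

Train: 1761, Test: 195


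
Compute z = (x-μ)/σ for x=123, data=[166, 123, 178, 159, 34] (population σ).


μ = 132, σ = 52.3183
z = (123 - 132)/52.3183 = -0.172

-0.172


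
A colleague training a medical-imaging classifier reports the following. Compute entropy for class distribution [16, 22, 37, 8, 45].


Probabilities: [16/128, 22/128, 37/128, 8/128, 45/128] ≈ [0.125, 0.1719, 0.2891, 0.0625, 0.3516]
H = -((16/128)·log₂(16/128) + (22/128)·log₂(22/128) + (37/128)·log₂(37/128) + (8/128)·log₂(8/128) + (45/128)·log₂(45/128))
  = 2.1094 bits

2.1094 bits


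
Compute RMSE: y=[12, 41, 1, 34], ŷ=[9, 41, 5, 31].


MSE = 34/4 = 8.5
RMSE = √(34/4) = 2.9155

2.9155


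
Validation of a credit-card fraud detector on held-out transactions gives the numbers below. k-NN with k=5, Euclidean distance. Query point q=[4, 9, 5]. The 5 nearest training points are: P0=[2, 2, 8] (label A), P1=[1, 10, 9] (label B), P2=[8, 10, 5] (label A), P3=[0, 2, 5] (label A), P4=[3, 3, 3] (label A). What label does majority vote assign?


d(q,P0) = 7.874  (label A)
d(q,P1) = 5.099  (label B)
d(q,P2) = 4.1231  (label A)
d(q,P3) = 8.0623  (label A)
d(q,P4) = 6.4031  (label A)
Votes: A=4, B=1
Majority → A

A


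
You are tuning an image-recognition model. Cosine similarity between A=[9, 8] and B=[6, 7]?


A·B = 9·6 + 8·7 = 110
‖A‖ = √145 = 12.0416, ‖B‖ = √85 = 9.2195
cos = 110/(√145·√85) = 110/√12325 = 0.9908

0.9908


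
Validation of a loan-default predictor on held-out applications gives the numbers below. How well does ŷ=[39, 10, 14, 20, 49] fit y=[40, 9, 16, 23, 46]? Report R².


ȳ = 26.8
SS_res = Σ(y-ŷ)² = 24
SS_tot = Σ(y-ȳ)² = 990.8
R² = 1 - SS_res/SS_tot = 1 - 0.0242 = 0.9758

0.9758


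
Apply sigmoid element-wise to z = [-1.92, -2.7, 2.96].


σ(-1.92) = 1/(1+e^1.92) = 0.1279
σ(-2.7) = 1/(1+e^2.7) = 0.063
σ(2.96) = 1/(1+e^-2.96) = 0.9507
result = [0.1279, 0.063, 0.9507]

[0.1279, 0.063, 0.9507]


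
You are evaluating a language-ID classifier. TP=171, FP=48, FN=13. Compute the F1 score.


Precision = 171/219 = 0.7808
Recall = 171/184 = 0.9293
F1 = 2·P·R/(P+R) = 2·TP/(2·TP+FP+FN) = 342/(342+48+13) = 342/403 = 0.8486

0.8486


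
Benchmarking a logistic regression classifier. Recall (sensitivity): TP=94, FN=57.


Recall = TP/(TP+FN)
= 94/(94+57)
= 94/151 = 62.25%

62.25%


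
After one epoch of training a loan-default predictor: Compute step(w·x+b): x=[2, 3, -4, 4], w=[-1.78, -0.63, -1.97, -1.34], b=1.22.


z = (2)·(-1.78) + (3)·(-0.63) + (-4)·(-1.97) + (4)·(-1.34) + 1.22
  = -1.71
step(z) = 0 (z<0)

0


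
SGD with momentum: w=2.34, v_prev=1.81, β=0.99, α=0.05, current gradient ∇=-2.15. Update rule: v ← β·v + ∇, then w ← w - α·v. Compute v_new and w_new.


v_new = 0.99·1.81 - 2.15 = 1.7919 - 2.15 = -0.3581
w_new = 2.34 - 0.05·-0.3581 = 2.34 + 0.017905 = 2.357905

v_new=-0.3581, w_new=2.357905


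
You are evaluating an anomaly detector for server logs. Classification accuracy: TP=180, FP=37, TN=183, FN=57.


Accuracy = (TP+TN)/(TP+TN+FP+FN)
= (180+183)/(457)
= 363/457 = 79.43%

79.43%


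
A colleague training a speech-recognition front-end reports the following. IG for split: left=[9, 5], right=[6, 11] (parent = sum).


Parent = [15, 16], H_parent = 0.9992
H_left = 0.9403 (n=14), H_right = 0.9367 (n=17)
H_children = (14/31)·0.9403 + (17/31)·0.9367 = 0.9383
IG = 0.9992 - 0.9383 = 0.0609

0.0609


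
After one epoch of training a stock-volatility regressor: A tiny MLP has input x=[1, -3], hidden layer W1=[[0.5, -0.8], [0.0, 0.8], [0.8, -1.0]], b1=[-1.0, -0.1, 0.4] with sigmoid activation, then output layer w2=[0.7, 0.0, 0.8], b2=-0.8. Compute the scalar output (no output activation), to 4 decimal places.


z1[0] = (0.5)·(1) + (-0.8)·(-3) - 1.0 = 1.9
z1[1] = (0.0)·(1) + (0.8)·(-3) - 0.1 = -2.5
z1[2] = (0.8)·(1) + (-1.0)·(-3) + 0.4 = 4.2
h = sigmoid(z1) = [0.8699, 0.0759, 0.9852]
output = (0.7)·(0.8699) + (0.0)·(0.0759) + (0.8)·(0.9852) - 0.8 = 0.5971

0.5971


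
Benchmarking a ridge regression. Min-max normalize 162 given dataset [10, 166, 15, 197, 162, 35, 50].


min=10, max=197
(162-10)/(197-10) = 152/187 = 0.8128

0.8128


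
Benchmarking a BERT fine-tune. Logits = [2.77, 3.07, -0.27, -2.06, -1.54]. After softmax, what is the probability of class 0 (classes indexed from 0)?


Exponentials: e^2.77=15.9586, e^3.07=21.5419, e^-0.27=0.7634, e^-2.06=0.1275, e^-1.54=0.2144
Sum = 38.6058
Softmax = [0.4134, 0.558, 0.0198, 0.0033, 0.0056]
p[0] = 15.9586/38.6058 = 0.4134

0.4134


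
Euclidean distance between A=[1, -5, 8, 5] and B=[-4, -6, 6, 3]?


d = √((1+ 4)² + (-5+ 6)² + (8-6)² + (5-3)²)
  = √(25 + 1 + 4 + 4)
  = √34 = 5.831

5.831


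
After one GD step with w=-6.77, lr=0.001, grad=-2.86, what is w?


w_new = w - α·∇
= -6.77 - 0.001·-2.86
= -6.77 + 0.00286
= -6.76714

-6.76714


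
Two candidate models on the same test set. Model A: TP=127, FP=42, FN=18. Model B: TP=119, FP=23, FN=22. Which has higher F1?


Model A: P=127/169=0.7515, R=127/145=0.8759, F1=2PR/(P+R)=2TP/(2TP+FP+FN)=254/314=0.8089
Model B: P=119/142=0.838, R=119/141=0.844, F1=2PR/(P+R)=2TP/(2TP+FP+FN)=238/283=0.841
0.8089 < 0.841 → Model B

Model B


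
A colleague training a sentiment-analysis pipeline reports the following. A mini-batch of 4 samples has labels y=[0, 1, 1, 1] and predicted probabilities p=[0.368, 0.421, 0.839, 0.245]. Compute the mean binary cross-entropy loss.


L[0] = -ln(1-0.368) = -ln(0.632) = 0.4589
L[1] = -ln(0.421) = 0.8651
L[2] = -ln(0.839) = 0.1755
L[3] = -ln(0.245) = 1.4065
mean = (0.4589 + 0.8651 + 0.1755 + 1.4065)/4 = 0.7265

0.7265


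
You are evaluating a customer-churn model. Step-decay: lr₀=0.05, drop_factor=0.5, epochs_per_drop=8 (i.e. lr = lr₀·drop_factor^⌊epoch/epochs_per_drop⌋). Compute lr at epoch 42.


n_drops = ⌊42/8⌋ = 5
lr = 0.05·0.5^5 = 0.05·0.03125 = 0.0015625

0.0015625


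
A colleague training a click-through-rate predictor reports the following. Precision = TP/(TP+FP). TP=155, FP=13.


Precision = TP/(TP+FP)
= 155/(155+13)
= 155/168 = 92.26%

92.26%


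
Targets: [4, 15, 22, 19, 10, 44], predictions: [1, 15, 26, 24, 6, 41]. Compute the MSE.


Squared errors: (4-1)²=9, (15-15)²=0, (22-26)²=16, (19-24)²=25, (10-6)²=16, (44-41)²=9
Sum = 75
MSE = 75/6 = 25/2

25/2


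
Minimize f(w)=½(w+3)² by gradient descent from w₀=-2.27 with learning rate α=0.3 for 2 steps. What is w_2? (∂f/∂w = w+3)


step 1: grad = -2.27+3 = 0.73; w = -2.27 - 0.3·(0.73) = -2.489
step 2: grad = -2.489+3 = 0.511; w = -2.489 - 0.3·(0.511) = -2.6423

-2.6423


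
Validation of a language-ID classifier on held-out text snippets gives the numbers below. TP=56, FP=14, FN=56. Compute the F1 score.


Precision = 56/70 = 0.8
Recall = 56/112 = 0.5
F1 = 2·P·R/(P+R) = 2·TP/(2·TP+FP+FN) = 112/(112+14+56) = 112/182 = 0.6154

0.6154


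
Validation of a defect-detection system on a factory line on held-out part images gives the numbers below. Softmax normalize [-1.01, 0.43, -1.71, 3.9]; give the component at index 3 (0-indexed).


Exponentials: e^-1.01=0.3642, e^0.43=1.5373, e^-1.71=0.1809, e^3.9=49.4024
Sum = 51.4848
Softmax = [0.0071, 0.0299, 0.0035, 0.9596]
p[3] = 49.4024/51.4848 = 0.9596

0.9596


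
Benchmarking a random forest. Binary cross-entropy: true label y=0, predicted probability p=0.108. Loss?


BCE = -[y·ln(p) + (1-y)·ln(1-p)]
= -0 - 1·ln(1-0.108)
= -ln(0.892) = 0.1143

0.1143


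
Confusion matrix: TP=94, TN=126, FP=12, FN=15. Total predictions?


Total = TP + TN + FP + FN
= 94 + 126 + 12 + 15
= 247
(Predicted positive: 106, predicted negative: 141)

247


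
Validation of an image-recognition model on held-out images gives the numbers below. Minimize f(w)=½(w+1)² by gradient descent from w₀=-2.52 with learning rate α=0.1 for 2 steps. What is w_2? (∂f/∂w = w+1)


step 1: grad = -2.52+1 = -1.52; w = -2.52 - 0.1·(-1.52) = -2.368
step 2: grad = -2.368+1 = -1.368; w = -2.368 - 0.1·(-1.368) = -2.2312

-2.2312


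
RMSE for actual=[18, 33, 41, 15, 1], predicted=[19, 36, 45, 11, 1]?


MSE = 42/5 = 8.4
RMSE = √(42/5) = 2.8983

2.8983


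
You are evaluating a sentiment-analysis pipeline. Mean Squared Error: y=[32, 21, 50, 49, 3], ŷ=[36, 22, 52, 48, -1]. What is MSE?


Squared errors: (32-36)²=16, (21-22)²=1, (50-52)²=4, (49-48)²=1, (3+ 1)²=16
Sum = 38
MSE = 38/5 = 38/5

38/5


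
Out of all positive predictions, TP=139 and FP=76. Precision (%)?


Precision = TP/(TP+FP)
= 139/(139+76)
= 139/215 = 64.65%

64.65%


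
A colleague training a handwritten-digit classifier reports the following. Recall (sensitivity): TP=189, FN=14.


Recall = TP/(TP+FN)
= 189/(189+14)
= 189/203 = 93.1%

93.1%


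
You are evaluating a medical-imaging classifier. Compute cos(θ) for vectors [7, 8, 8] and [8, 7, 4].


A·B = 7·8 + 8·7 + 8·4 = 144
‖A‖ = √177 = 13.3041, ‖B‖ = √129 = 11.3578
cos = 144/(√177·√129) = 144/√22833 = 0.953

0.953


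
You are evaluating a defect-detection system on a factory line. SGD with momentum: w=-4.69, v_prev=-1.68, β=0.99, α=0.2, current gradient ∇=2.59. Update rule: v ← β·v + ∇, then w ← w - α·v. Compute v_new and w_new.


v_new = 0.99·-1.68 + 2.59 = -1.6632 + 2.59 = 0.9268
w_new = -4.69 - 0.2·0.9268 = -4.69 - 0.18536 = -4.87536

v_new=0.9268, w_new=-4.87536


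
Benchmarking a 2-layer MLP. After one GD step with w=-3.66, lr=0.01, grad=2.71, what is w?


w_new = w - α·∇
= -3.66 - 0.01·2.71
= -3.66 - 0.0271
= -3.6871

-3.6871


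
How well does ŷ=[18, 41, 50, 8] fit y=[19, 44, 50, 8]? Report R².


ȳ = 30.25
SS_res = Σ(y-ŷ)² = 10
SS_tot = Σ(y-ȳ)² = 1200.75
R² = 1 - SS_res/SS_tot = 1 - 0.0083 = 0.9917

0.9917


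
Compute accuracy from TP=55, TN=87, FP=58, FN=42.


Accuracy = (TP+TN)/(TP+TN+FP+FN)
= (55+87)/(242)
= 142/242 = 58.68%

58.68%


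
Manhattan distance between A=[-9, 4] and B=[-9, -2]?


d = |-9+ 9| + |4+ 2|
  = 0 + 6
  = 6

6


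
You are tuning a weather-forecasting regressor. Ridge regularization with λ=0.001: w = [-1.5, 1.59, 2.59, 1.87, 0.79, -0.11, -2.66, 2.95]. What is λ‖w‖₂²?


‖w‖₂² = (-1.5)² + (1.59)² + (2.59)² + (1.87)² + (0.79)² + (-0.11)² + (-2.66)² + (2.95)²
     = 2.25 + 2.5281 + 6.7081 + 3.4969 + 0.6241 + 0.0121 + 7.0756 + 8.7025
     = 31.3974
λ·‖w‖₂² = 0.001·31.3974 = 0.031397

0.031397


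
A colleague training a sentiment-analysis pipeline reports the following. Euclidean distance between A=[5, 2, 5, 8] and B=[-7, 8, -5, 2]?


d = √((5+ 7)² + (2-8)² + (5+ 5)² + (8-2)²)
  = √(144 + 36 + 100 + 36)
  = √316 = 17.7764

17.7764


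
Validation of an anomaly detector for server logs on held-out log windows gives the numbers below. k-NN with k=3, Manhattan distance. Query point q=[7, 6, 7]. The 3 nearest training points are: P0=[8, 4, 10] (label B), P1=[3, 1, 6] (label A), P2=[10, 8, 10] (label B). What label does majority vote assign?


d(q,P0) = 6  (label B)
d(q,P1) = 10  (label A)
d(q,P2) = 8  (label B)
Votes: A=1, B=2
Majority → B

B


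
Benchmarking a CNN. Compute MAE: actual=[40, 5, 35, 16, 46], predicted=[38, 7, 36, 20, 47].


Absolute errors: |40-38|=2, |5-7|=2, |35-36|=1, |16-20|=4, |46-47|=1
Sum = 10
MAE = 10/5 = 2

2


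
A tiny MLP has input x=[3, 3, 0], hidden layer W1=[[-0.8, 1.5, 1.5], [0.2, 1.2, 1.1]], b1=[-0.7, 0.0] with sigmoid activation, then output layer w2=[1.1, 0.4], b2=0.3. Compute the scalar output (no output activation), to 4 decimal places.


z1[0] = (-0.8)·(3) + (1.5)·(3) + (1.5)·(0) - 0.7 = 1.4
z1[1] = (0.2)·(3) + (1.2)·(3) + (1.1)·(0) + 0.0 = 4.2
h = sigmoid(z1) = [0.8022, 0.9852]
output = (1.1)·(0.8022) + (0.4)·(0.9852) + 0.3 = 1.5765

1.5765


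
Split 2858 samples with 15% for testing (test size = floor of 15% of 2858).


Test = ⌊2858·15/100⌋ = 428
Train = 2858 - 428 = 2430

Train: 2430, Test: 428


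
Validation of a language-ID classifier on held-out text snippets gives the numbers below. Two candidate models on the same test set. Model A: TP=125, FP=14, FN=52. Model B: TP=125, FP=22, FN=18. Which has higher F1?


Model A: P=125/139=0.8993, R=125/177=0.7062, F1=2PR/(P+R)=2TP/(2TP+FP+FN)=250/316=0.7911
Model B: P=125/147=0.8503, R=125/143=0.8741, F1=2PR/(P+R)=2TP/(2TP+FP+FN)=250/290=0.8621
0.7911 < 0.8621 → Model B

Model B


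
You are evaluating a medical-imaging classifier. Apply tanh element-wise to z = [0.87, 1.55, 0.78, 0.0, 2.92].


tanh(0.87) = 0.7014
tanh(1.55) = 0.9138
tanh(0.78) = 0.6527
tanh(0.0) = 0.0
tanh(2.92) = 0.9942
result = [0.7014, 0.9138, 0.6527, 0.0, 0.9942]

[0.7014, 0.9138, 0.6527, 0.0, 0.9942]


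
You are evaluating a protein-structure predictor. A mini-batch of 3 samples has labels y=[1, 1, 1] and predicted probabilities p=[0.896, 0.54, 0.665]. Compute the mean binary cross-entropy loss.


L[0] = -ln(0.896) = 0.1098
L[1] = -ln(0.54) = 0.6162
L[2] = -ln(0.665) = 0.408
mean = (0.1098 + 0.6162 + 0.408)/3 = 0.378

0.378


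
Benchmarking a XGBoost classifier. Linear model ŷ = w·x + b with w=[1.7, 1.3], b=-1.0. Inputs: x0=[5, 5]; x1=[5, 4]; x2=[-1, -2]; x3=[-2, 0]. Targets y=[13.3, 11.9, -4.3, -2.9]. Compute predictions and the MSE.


ŷ0 = (1.7)·(5) + (1.3)·(5) - 1.0 = 14.0
ŷ1 = (1.7)·(5) + (1.3)·(4) - 1.0 = 12.7
ŷ2 = (1.7)·(-1) + (1.3)·(-2) - 1.0 = -5.3
ŷ3 = (1.7)·(-2) + (1.3)·(0) - 1.0 = -4.4
errors² = [0.49, 0.64, 1.0, 2.25]
MSE = 4.3800/4 = 1.095

1.095


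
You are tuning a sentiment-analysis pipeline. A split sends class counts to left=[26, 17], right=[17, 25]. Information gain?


Parent = [43, 42], H_parent = 0.9999
H_left = 0.9682 (n=43), H_right = 0.9737 (n=42)
H_children = (43/85)·0.9682 + (42/85)·0.9737 = 0.9709
IG = 0.9999 - 0.9709 = 0.029

0.029


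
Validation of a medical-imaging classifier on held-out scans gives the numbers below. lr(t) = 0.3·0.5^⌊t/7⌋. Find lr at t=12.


n_drops = ⌊12/7⌋ = 1
lr = 0.3·0.5^1 = 0.3·0.5 = 0.15

0.15


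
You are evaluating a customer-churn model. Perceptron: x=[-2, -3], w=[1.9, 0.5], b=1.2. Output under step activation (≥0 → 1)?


z = (-2)·(1.9) + (-3)·(0.5) + 1.2
  = -4.1
step(z) = 0 (z<0)

0
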